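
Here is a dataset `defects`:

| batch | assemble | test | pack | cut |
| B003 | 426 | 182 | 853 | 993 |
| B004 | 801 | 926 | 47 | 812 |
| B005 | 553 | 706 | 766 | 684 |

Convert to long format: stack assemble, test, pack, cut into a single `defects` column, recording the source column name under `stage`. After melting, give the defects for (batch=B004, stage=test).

Unpivoting turns each (batch, wide-column) pair into one long row.
The wide cell at row B004, column test holds 926, so the long row (B004, test) has defects=926.

926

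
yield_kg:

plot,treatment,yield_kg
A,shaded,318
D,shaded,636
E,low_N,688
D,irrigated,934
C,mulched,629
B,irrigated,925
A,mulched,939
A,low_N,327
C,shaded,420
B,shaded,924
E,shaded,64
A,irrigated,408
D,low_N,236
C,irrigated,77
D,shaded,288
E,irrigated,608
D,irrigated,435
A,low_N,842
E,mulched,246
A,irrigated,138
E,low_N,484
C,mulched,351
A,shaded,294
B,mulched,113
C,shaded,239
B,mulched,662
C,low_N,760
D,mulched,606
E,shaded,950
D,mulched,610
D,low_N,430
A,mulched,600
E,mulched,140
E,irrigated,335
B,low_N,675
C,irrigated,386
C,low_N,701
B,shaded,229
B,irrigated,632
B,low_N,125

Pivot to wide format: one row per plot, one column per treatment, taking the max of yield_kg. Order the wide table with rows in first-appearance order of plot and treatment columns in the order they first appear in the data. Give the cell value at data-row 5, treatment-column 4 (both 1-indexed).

662

With rows in first-appearance order of plot, row 5 is plot=B. treatment columns in first-appearance order: shaded, low_N, irrigated, mulched; column 4 is mulched.
Long rows with plot=B, treatment=mulched: max(113, 662) = 662.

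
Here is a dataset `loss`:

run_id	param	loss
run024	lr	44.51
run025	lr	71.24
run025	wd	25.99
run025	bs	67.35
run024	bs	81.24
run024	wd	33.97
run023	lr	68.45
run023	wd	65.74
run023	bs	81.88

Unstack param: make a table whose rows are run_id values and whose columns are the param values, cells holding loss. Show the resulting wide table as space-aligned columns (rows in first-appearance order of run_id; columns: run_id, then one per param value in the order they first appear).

run_id  lr     wd     bs   
run024  44.51  33.97  81.24
run025  71.24  25.99  67.35
run023  68.45  65.74  81.88

Columns: run_id plus the 3 distinct param values (lr, wd, bs).
For example, row run024 column lr takes loss=44.51 from the long row (run024, lr).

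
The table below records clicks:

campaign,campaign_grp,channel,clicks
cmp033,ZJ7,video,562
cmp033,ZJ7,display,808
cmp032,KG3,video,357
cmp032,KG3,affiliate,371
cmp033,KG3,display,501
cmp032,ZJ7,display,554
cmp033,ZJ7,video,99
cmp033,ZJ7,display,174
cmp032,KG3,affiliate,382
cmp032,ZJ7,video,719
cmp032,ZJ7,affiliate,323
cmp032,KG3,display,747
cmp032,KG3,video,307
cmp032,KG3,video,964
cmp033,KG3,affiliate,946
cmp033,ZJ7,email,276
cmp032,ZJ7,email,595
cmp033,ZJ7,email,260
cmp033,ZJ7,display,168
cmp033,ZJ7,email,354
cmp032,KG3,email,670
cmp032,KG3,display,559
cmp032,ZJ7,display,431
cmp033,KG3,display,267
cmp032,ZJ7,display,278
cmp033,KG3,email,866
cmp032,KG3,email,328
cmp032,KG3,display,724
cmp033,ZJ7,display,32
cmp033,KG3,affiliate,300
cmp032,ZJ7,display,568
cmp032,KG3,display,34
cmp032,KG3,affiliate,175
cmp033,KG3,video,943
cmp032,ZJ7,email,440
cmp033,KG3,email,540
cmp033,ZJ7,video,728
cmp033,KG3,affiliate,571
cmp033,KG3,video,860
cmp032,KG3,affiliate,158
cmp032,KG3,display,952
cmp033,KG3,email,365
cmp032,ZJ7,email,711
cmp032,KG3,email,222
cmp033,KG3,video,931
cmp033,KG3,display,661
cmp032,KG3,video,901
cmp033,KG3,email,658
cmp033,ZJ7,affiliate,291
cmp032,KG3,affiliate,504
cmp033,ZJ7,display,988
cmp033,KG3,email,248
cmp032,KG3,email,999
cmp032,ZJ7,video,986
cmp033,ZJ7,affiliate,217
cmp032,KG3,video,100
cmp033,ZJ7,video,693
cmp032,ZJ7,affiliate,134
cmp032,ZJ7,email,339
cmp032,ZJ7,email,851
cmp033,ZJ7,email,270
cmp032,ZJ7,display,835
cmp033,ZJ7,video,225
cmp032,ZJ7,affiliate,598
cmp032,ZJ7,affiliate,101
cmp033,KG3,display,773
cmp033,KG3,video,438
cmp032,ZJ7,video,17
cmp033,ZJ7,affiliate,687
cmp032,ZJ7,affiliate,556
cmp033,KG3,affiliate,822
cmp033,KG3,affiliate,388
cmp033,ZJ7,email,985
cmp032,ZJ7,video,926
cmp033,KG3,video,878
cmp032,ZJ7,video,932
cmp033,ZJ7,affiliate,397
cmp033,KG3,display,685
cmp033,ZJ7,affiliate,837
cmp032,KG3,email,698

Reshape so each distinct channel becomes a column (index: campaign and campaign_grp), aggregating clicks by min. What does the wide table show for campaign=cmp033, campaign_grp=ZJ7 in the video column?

Rows with campaign=cmp033, campaign_grp=ZJ7 and channel=video: clicks values are 562, 99, 728, 693, 225.
min(562, 99, 728, 693, 225) = 99.

99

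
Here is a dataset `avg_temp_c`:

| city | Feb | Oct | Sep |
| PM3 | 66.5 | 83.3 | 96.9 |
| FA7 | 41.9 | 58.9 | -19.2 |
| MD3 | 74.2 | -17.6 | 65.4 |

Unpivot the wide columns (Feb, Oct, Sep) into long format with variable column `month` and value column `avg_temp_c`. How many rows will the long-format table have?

9

3 city values × 3 melted columns = 9 rows.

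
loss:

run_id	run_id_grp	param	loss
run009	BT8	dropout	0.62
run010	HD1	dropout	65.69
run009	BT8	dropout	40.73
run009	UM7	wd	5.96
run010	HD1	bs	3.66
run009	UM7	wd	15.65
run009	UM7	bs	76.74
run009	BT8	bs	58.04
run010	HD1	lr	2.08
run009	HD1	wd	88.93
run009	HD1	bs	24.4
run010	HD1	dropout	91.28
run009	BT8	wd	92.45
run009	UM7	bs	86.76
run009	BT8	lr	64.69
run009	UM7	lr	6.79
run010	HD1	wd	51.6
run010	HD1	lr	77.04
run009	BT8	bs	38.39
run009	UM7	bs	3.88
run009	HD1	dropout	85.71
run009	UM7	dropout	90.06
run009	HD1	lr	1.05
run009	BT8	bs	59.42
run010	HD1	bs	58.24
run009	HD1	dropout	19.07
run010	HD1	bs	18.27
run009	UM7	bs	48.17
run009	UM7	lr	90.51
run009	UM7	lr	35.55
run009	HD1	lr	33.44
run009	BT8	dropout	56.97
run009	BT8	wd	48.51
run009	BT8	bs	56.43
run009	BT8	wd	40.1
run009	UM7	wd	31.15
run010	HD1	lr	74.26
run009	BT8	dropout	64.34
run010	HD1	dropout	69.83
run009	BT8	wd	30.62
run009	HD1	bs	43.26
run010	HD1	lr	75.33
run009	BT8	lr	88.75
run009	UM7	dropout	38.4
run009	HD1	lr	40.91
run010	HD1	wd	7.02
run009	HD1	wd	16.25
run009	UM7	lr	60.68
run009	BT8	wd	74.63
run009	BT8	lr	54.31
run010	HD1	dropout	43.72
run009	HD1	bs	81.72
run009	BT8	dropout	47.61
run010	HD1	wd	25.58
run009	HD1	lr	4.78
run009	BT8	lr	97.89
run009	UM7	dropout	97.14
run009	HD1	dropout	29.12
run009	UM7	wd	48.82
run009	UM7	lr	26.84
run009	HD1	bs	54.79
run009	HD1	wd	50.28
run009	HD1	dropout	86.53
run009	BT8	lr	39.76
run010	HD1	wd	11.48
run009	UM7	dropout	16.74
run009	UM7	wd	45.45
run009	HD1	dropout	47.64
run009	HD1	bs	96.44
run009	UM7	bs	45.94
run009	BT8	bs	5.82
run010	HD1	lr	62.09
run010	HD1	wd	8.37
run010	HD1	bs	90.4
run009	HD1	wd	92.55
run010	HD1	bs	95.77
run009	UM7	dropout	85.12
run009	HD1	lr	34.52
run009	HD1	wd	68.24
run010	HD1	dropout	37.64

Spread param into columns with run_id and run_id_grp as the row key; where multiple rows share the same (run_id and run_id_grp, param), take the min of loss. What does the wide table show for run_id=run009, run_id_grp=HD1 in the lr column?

Rows with run_id=run009, run_id_grp=HD1 and param=lr: loss values are 1.05, 33.44, 40.91, 4.78, 34.52.
min(1.05, 33.44, 40.91, 4.78, 34.52) = 1.05.

1.05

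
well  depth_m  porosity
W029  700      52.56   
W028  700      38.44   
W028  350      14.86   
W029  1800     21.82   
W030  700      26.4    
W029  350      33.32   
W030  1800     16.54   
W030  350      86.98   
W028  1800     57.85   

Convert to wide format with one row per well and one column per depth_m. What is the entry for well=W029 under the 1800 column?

Wide layout: rows indexed by well, columns are the 3 distinct depth_m values (700, 350, 1800).
Cell (well=W029, depth_m=1800) draws from the long row where well=W029 and depth_m=1800, which has porosity=21.82.

21.82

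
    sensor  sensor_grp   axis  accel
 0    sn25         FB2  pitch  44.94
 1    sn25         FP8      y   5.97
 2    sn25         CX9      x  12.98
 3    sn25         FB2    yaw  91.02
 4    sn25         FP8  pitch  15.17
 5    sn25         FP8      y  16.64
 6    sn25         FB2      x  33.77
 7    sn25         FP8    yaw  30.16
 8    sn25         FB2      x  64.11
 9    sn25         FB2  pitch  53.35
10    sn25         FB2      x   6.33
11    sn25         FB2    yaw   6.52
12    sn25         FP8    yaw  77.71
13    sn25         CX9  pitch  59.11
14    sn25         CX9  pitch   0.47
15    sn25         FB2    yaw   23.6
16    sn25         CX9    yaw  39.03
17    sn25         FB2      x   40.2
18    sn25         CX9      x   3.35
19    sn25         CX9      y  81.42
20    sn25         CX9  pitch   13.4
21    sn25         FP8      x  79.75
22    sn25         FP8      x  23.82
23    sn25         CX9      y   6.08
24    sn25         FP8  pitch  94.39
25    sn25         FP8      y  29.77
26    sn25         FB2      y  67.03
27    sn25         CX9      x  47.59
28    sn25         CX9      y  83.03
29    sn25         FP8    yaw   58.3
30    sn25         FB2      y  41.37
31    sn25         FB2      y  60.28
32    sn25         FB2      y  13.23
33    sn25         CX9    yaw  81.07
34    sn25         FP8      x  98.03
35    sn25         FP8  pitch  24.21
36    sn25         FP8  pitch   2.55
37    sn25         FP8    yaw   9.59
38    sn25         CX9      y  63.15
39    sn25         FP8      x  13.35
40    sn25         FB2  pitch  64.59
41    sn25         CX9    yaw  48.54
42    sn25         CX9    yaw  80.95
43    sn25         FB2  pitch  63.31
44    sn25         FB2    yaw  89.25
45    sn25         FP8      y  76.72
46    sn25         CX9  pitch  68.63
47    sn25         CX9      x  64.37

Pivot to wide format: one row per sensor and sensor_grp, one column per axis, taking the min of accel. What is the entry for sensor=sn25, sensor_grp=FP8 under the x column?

Rows with sensor=sn25, sensor_grp=FP8 and axis=x: accel values are 79.75, 23.82, 98.03, 13.35.
min(79.75, 23.82, 98.03, 13.35) = 13.35.

13.35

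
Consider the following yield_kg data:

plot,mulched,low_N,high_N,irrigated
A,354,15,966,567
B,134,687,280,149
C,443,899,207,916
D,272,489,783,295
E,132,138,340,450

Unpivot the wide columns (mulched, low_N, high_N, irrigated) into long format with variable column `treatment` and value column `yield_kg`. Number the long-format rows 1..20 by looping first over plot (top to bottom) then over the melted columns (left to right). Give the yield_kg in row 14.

489

20 rows total (5 × 4). Row 14: index ⌊(14-1)/4⌋ = 3 into plot → D; (14-1) mod 4 = 1 into the melted columns → low_N.
So row 14 is (D, low_N, 489); yield_kg = 489.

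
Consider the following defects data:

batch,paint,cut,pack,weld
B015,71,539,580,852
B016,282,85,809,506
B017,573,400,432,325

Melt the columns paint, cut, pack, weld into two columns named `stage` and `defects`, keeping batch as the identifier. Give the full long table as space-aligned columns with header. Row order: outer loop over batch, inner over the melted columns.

batch  stage  defects
B015   paint  71     
B015   cut    539    
B015   pack   580    
B015   weld   852    
B016   paint  282    
B016   cut    85     
B016   pack   809    
B016   weld   506    
B017   paint  573    
B017   cut    400    
B017   pack   432    
B017   weld   325    

Each (batch, column) pair becomes one row: 3 × 4 = 12 rows.
For example, (B015, paint) → defects=71.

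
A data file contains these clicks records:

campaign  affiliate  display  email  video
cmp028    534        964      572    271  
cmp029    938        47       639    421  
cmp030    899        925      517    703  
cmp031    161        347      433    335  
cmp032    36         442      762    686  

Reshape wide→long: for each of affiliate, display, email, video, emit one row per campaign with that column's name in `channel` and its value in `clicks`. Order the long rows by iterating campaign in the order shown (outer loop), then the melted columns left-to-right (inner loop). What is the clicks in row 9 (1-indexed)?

899

20 rows total (5 × 4). Row 9: index ⌊(9-1)/4⌋ = 2 into campaign → cmp030; (9-1) mod 4 = 0 into the melted columns → affiliate.
So row 9 is (cmp030, affiliate, 899); clicks = 899.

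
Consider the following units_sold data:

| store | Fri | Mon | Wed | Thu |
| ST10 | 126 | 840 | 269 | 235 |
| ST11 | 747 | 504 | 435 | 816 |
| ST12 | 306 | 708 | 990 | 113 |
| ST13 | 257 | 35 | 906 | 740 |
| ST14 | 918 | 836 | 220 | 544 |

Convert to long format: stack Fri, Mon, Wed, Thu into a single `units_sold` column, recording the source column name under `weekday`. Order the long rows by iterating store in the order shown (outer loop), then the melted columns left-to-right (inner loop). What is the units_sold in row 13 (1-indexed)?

20 rows total (5 × 4). Row 13: index ⌊(13-1)/4⌋ = 3 into store → ST13; (13-1) mod 4 = 0 into the melted columns → Fri.
So row 13 is (ST13, Fri, 257); units_sold = 257.

257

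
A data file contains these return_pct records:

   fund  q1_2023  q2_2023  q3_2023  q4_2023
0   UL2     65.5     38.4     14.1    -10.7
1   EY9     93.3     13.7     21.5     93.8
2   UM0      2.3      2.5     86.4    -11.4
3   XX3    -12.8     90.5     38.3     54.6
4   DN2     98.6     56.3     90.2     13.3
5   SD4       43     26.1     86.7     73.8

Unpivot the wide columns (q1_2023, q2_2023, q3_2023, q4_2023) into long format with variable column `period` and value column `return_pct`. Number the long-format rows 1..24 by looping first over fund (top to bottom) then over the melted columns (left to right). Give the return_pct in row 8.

93.8

24 rows total (6 × 4). Row 8: index ⌊(8-1)/4⌋ = 1 into fund → EY9; (8-1) mod 4 = 3 into the melted columns → q4_2023.
So row 8 is (EY9, q4_2023, 93.8); return_pct = 93.8.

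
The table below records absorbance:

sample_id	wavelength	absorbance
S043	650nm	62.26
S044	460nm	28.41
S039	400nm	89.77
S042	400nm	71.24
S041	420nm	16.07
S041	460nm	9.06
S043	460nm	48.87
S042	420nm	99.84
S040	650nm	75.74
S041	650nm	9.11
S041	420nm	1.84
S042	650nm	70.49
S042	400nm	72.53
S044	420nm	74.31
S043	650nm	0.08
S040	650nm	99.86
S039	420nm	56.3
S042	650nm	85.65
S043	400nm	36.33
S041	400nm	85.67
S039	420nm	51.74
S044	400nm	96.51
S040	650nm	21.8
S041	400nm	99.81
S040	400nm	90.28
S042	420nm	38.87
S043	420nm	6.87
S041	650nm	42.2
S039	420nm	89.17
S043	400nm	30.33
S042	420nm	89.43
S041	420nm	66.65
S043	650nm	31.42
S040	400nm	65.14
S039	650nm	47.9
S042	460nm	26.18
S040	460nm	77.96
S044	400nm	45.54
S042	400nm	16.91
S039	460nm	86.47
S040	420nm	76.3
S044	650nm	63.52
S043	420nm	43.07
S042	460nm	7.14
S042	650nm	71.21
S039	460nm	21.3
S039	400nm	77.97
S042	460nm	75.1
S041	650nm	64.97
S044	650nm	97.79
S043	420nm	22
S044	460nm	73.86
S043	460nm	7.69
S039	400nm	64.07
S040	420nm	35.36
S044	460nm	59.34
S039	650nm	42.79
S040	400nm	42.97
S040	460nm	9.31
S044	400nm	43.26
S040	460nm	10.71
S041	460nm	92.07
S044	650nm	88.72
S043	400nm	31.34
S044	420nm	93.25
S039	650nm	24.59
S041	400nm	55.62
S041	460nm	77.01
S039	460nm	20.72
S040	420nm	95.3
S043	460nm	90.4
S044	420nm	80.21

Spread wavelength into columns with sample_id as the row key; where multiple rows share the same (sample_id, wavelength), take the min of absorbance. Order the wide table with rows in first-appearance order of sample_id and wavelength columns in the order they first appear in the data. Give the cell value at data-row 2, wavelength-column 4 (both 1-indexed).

With rows in first-appearance order of sample_id, row 2 is sample_id=S044. wavelength columns in first-appearance order: 650nm, 460nm, 400nm, 420nm; column 4 is 420nm.
Long rows with sample_id=S044, wavelength=420nm: min(74.31, 93.25, 80.21) = 74.31.

74.31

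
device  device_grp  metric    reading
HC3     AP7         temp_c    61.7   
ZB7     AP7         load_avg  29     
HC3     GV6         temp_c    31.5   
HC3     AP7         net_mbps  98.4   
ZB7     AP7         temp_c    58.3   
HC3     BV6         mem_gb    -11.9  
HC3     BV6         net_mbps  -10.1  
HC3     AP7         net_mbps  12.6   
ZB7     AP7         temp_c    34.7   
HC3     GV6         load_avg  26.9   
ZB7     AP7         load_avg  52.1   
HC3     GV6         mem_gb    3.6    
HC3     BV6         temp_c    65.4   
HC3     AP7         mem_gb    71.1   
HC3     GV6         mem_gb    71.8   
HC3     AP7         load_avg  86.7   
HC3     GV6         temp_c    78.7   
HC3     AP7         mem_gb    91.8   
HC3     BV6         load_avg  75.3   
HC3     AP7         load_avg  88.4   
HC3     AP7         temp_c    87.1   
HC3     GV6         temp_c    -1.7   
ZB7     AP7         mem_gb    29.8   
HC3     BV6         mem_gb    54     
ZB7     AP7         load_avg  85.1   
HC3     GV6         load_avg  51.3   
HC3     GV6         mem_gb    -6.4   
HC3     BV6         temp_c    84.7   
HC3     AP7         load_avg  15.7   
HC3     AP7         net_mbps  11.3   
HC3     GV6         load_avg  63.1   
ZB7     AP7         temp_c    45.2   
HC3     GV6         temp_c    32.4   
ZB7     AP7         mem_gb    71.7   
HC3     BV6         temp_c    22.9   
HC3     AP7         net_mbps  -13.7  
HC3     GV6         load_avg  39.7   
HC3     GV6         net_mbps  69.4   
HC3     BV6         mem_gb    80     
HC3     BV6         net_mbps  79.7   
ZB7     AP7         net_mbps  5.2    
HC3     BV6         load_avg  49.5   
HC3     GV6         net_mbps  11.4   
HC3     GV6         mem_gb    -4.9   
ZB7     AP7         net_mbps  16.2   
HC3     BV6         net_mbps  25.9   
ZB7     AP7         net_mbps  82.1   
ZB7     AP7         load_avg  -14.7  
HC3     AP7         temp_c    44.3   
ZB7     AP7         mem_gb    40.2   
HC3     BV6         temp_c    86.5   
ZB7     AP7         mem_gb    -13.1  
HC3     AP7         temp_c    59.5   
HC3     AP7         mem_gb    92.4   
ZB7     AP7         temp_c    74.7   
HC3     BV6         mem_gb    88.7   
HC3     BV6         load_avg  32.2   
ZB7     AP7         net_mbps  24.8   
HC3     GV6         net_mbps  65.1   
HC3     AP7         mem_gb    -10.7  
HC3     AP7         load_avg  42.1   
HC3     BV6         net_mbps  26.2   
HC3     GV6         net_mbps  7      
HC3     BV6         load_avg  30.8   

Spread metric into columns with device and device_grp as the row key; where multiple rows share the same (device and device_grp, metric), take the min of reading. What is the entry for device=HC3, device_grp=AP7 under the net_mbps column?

Rows with device=HC3, device_grp=AP7 and metric=net_mbps: reading values are 98.4, 12.6, 11.3, -13.7.
min(98.4, 12.6, 11.3, -13.7) = -13.7.

-13.7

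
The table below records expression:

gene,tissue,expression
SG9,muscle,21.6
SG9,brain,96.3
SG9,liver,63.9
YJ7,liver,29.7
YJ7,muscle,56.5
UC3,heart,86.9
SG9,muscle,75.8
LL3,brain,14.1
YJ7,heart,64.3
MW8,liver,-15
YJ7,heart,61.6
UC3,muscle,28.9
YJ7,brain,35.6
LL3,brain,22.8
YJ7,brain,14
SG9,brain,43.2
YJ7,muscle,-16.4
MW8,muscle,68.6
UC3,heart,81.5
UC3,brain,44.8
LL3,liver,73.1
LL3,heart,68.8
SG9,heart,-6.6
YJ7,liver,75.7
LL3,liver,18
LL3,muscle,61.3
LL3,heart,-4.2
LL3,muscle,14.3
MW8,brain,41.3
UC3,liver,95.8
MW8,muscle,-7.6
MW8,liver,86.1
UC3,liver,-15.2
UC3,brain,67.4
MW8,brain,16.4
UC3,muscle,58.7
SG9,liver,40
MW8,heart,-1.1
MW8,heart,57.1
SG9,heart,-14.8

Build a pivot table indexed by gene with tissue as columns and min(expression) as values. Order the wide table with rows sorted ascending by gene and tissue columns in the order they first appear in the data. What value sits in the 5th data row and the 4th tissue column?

With rows sorted ascending by gene, row 5 is gene=YJ7. tissue columns in first-appearance order: muscle, brain, liver, heart; column 4 is heart.
Long rows with gene=YJ7, tissue=heart: min(64.3, 61.6) = 61.6.

61.6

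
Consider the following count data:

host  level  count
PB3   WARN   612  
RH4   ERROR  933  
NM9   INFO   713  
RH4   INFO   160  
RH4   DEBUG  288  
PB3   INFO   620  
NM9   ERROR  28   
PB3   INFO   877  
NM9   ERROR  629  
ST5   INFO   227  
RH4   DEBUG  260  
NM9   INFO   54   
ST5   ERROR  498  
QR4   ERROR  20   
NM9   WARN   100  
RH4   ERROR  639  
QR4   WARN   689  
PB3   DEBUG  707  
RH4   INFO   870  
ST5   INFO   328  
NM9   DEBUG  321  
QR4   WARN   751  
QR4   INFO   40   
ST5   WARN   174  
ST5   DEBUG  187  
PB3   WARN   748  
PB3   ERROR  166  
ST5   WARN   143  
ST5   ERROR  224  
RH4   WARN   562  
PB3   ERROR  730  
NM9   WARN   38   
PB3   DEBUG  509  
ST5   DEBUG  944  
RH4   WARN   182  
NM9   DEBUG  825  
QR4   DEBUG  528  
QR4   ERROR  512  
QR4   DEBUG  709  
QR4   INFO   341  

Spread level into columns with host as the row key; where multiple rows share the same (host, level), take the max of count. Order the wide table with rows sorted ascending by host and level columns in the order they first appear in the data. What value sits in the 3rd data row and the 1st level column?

With rows sorted ascending by host, row 3 is host=QR4. level columns in first-appearance order: WARN, ERROR, INFO, DEBUG; column 1 is WARN.
Long rows with host=QR4, level=WARN: max(689, 751) = 751.

751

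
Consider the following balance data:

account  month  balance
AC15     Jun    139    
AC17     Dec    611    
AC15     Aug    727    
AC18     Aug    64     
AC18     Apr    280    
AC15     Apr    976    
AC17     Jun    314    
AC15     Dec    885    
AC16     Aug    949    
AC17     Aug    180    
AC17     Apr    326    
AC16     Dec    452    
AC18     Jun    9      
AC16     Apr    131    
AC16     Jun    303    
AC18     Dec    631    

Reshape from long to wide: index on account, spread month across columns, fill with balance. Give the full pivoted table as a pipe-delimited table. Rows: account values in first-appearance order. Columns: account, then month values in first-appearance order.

Columns: account plus the 4 distinct month values (Jun, Dec, Aug, Apr).
For example, row AC15 column Jun takes balance=139 from the long row (AC15, Jun).

| account | Jun | Dec | Aug | Apr |
| AC15 | 139 | 885 | 727 | 976 |
| AC17 | 314 | 611 | 180 | 326 |
| AC18 | 9 | 631 | 64 | 280 |
| AC16 | 303 | 452 | 949 | 131 |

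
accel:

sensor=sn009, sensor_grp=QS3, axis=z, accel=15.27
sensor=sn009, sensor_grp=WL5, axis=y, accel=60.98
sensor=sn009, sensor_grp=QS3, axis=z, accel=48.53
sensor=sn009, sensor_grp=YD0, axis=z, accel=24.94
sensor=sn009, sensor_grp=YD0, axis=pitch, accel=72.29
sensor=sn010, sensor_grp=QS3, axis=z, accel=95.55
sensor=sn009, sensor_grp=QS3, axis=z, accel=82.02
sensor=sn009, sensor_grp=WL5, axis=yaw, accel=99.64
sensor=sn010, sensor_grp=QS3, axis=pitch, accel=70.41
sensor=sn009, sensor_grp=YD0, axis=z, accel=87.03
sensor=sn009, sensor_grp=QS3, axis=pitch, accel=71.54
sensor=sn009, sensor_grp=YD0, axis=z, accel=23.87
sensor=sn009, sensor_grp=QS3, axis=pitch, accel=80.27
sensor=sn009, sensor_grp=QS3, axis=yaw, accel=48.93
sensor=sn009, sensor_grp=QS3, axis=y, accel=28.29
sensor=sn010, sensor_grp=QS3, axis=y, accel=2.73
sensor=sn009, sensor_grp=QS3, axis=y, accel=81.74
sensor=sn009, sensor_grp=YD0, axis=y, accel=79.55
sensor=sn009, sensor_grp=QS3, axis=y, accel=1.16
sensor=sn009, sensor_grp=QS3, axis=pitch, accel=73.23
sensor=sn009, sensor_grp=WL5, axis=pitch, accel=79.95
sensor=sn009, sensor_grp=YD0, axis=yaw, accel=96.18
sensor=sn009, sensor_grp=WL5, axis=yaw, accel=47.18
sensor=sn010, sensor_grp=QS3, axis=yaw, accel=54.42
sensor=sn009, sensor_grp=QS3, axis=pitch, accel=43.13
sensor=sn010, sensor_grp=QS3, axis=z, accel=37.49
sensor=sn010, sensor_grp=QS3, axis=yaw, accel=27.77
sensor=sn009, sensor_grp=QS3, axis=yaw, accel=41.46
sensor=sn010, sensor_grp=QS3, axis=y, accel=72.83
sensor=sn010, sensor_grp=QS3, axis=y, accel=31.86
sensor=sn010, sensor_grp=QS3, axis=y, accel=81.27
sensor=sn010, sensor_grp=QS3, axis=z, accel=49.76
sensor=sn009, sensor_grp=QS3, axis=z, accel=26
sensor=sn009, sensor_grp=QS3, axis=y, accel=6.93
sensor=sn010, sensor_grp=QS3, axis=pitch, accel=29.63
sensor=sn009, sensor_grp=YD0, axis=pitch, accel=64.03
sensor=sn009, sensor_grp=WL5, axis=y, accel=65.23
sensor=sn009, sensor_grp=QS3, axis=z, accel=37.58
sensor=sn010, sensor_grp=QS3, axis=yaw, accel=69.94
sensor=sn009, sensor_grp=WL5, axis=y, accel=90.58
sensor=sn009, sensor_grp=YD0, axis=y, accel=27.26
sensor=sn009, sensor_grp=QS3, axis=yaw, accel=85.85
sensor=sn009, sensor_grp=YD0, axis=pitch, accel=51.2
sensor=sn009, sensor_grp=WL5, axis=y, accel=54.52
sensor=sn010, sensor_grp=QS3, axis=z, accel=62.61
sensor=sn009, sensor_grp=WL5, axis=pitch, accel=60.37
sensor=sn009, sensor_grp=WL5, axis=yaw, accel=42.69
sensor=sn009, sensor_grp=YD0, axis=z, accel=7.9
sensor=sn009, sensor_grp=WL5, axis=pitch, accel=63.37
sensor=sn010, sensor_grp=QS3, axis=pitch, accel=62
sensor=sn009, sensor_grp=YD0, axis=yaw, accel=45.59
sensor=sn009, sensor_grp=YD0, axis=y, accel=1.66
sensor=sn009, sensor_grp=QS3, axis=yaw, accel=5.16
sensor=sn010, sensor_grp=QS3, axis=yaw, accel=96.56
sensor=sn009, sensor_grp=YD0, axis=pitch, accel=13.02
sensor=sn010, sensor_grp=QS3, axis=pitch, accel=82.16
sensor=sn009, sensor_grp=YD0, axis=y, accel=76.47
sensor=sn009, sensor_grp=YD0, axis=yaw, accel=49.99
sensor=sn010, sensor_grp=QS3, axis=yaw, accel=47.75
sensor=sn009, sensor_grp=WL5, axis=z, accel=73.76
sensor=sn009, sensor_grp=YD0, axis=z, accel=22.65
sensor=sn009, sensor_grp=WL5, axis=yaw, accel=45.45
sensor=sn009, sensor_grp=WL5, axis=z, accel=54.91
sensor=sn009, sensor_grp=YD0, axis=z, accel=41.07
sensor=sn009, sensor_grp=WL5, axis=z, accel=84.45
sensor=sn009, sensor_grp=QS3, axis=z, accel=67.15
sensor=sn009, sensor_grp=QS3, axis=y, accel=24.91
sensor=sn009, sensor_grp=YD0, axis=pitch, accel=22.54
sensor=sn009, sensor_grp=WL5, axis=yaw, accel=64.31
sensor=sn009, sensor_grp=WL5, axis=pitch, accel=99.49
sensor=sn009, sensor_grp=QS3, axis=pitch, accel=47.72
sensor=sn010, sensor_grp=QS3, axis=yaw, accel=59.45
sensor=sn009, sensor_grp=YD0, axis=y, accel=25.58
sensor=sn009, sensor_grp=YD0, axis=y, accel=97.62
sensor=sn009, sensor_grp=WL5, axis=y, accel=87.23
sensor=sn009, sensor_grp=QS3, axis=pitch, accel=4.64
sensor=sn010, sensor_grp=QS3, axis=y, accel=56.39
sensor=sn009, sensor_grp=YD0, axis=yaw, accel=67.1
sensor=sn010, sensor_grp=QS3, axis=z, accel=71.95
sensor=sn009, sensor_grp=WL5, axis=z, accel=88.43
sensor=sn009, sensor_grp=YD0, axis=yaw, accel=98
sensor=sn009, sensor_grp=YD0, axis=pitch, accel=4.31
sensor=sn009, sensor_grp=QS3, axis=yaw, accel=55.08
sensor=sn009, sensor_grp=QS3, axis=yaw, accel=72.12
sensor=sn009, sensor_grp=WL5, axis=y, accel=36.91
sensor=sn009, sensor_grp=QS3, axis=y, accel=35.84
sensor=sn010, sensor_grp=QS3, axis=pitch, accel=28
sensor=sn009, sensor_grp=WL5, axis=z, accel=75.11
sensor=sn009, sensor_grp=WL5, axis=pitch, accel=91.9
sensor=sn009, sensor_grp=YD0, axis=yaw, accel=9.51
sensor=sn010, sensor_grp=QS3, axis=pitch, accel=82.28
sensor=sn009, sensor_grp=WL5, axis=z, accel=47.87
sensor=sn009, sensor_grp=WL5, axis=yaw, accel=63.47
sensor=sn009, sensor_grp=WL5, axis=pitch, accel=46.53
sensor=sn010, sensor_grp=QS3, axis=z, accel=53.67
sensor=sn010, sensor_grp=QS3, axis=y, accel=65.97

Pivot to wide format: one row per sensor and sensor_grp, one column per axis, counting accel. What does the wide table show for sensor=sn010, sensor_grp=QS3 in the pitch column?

6

Rows with sensor=sn010, sensor_grp=QS3 and axis=pitch: accel values are 70.41, 29.63, 62, 82.16, 28, 82.28.
6 rows match — count = 6.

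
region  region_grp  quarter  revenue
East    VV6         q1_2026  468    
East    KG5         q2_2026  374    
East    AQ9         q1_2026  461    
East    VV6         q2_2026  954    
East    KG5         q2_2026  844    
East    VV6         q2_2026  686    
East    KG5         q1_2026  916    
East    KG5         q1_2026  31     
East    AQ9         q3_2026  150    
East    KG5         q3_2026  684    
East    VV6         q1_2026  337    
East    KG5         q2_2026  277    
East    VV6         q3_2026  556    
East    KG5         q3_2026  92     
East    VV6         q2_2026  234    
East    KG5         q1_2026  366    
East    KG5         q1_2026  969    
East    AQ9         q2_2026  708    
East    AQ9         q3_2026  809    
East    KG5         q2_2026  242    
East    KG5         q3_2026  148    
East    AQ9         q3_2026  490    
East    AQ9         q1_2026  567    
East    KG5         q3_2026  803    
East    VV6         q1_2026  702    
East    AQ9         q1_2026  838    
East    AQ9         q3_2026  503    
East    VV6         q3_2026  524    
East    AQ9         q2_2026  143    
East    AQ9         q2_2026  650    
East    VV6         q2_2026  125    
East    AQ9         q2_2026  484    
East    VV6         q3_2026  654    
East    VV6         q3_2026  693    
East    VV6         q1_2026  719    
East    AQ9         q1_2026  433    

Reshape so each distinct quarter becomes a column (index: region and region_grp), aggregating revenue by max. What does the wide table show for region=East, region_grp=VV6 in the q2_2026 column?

Rows with region=East, region_grp=VV6 and quarter=q2_2026: revenue values are 954, 686, 234, 125.
max(954, 686, 234, 125) = 954.

954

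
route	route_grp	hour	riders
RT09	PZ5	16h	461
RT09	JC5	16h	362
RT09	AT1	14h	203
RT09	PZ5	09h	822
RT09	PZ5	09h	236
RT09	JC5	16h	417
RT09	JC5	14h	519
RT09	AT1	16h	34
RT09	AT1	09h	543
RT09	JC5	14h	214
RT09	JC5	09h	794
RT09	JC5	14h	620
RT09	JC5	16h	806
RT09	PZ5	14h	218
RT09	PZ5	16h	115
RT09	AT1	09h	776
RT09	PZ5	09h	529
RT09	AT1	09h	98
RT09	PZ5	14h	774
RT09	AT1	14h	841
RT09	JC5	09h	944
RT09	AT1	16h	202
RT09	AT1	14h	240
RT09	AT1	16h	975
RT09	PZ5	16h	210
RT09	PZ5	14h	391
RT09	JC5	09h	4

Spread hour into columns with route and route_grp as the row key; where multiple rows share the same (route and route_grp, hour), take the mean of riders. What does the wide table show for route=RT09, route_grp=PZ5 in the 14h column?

Rows with route=RT09, route_grp=PZ5 and hour=14h: riders values are 218, 774, 391.
(218 + 774 + 391) / 3 = 461.

461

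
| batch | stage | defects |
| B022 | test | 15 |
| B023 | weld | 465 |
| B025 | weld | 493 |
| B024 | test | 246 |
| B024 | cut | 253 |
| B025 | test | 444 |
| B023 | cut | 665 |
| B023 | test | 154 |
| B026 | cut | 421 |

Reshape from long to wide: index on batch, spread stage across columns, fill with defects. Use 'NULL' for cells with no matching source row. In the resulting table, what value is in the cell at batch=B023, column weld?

465

The long row with batch=B023, stage=weld has defects=465.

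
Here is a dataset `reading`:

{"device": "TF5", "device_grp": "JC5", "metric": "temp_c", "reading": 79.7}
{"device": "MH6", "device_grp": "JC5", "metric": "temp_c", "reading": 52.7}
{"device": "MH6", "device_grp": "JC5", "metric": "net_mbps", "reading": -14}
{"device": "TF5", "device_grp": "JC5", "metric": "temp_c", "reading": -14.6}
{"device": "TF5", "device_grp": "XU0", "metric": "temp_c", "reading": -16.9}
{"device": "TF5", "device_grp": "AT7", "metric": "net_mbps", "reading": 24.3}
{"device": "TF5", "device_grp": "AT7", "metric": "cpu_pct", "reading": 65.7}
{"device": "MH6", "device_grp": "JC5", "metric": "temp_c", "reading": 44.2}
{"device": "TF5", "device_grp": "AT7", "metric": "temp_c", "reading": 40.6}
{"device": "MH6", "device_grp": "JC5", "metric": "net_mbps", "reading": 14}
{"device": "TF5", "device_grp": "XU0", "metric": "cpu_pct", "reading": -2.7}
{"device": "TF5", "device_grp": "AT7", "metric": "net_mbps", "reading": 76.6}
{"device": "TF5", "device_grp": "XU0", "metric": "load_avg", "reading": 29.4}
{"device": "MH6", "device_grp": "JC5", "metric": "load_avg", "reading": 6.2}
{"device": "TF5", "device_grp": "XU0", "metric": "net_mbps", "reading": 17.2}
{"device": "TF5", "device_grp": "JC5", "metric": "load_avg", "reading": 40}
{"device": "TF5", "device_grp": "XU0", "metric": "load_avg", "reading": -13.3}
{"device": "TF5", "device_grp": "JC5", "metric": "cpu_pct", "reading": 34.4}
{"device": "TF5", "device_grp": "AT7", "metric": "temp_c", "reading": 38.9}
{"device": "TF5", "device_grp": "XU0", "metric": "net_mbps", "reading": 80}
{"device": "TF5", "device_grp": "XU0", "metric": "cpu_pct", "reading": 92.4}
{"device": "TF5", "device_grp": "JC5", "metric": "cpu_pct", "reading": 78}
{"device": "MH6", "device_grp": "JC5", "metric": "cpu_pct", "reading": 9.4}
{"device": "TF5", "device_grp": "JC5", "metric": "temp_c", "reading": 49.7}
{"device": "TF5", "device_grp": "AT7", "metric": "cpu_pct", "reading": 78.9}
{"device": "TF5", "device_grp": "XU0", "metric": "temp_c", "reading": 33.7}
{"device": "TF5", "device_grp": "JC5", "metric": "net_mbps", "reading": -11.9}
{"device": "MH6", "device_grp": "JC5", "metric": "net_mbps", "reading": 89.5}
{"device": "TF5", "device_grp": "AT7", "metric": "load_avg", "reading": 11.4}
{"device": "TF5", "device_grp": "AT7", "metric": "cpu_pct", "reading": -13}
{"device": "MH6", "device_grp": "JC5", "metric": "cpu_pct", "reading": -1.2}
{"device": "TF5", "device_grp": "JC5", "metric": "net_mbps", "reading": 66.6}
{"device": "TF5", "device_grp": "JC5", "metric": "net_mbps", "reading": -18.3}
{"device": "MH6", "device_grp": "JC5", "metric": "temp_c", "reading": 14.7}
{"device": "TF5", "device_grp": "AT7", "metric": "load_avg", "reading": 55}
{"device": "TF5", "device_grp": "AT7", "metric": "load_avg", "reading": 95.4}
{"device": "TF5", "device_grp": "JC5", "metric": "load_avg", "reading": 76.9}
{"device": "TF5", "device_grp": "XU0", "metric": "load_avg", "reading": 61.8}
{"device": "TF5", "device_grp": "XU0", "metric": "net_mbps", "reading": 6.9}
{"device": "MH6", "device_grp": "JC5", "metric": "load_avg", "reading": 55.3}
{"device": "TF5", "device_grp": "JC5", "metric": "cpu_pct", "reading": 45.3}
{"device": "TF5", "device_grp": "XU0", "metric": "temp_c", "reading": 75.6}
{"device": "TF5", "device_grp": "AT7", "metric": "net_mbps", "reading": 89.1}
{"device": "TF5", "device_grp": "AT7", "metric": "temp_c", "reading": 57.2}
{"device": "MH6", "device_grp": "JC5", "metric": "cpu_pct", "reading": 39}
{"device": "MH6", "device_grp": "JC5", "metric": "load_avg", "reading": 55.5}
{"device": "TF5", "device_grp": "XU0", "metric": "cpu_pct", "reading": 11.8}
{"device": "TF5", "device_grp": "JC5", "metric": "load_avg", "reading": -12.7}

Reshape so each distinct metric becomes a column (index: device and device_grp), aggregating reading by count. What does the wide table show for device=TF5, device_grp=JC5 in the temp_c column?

3

Rows with device=TF5, device_grp=JC5 and metric=temp_c: reading values are 79.7, -14.6, 49.7.
3 rows match — count = 3.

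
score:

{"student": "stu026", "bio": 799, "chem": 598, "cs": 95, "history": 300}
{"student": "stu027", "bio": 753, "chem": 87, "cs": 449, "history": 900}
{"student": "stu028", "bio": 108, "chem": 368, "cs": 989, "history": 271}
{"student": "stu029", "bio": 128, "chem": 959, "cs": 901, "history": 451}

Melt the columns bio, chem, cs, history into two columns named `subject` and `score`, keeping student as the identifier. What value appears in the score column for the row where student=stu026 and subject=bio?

799

Unpivoting turns each (student, wide-column) pair into one long row.
The wide cell at row stu026, column bio holds 799, so the long row (stu026, bio) has score=799.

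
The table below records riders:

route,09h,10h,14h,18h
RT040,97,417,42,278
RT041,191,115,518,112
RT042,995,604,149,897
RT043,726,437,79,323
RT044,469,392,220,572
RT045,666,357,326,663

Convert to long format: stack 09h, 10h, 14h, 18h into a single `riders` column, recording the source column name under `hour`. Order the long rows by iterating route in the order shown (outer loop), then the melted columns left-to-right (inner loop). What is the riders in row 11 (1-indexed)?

149

24 rows total (6 × 4). Row 11: index ⌊(11-1)/4⌋ = 2 into route → RT042; (11-1) mod 4 = 2 into the melted columns → 14h.
So row 11 is (RT042, 14h, 149); riders = 149.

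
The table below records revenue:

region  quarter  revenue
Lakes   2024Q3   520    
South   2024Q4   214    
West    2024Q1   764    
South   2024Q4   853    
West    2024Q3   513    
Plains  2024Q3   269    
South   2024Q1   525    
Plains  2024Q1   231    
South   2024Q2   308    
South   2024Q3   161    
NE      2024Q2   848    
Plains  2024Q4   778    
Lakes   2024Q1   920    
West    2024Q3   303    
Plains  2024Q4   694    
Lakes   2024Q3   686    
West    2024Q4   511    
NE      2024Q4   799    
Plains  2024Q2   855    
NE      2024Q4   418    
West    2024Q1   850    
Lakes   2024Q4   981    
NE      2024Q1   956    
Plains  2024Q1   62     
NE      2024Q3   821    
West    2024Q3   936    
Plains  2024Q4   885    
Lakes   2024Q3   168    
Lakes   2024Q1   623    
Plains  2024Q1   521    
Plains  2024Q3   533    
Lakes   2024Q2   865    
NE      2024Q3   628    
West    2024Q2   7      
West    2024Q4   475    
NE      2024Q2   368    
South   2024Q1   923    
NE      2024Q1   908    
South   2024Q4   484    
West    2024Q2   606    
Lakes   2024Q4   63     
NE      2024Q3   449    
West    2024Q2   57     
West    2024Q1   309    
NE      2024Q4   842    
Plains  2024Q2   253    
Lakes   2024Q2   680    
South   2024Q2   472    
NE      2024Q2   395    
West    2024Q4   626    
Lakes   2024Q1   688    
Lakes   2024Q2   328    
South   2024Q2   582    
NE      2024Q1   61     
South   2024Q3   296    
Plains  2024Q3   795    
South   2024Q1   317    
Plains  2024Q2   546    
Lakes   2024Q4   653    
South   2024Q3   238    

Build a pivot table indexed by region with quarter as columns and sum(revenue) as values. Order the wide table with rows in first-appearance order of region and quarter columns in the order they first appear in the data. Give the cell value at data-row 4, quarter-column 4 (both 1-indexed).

1654

With rows in first-appearance order of region, row 4 is region=Plains. quarter columns in first-appearance order: 2024Q3, 2024Q4, 2024Q1, 2024Q2; column 4 is 2024Q2.
Long rows with region=Plains, quarter=2024Q2: 855 + 253 + 546 = 1654.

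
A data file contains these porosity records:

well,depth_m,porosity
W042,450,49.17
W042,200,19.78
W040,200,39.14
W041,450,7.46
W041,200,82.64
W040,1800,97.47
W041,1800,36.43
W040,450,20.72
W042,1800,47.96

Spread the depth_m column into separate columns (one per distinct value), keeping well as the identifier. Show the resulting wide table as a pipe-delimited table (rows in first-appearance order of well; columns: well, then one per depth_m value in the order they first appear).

Columns: well plus the 3 distinct depth_m values (450, 200, 1800).
For example, row W042 column 450 takes porosity=49.17 from the long row (W042, 450).

| well | 450 | 200 | 1800 |
| W042 | 49.17 | 19.78 | 47.96 |
| W040 | 20.72 | 39.14 | 97.47 |
| W041 | 7.46 | 82.64 | 36.43 |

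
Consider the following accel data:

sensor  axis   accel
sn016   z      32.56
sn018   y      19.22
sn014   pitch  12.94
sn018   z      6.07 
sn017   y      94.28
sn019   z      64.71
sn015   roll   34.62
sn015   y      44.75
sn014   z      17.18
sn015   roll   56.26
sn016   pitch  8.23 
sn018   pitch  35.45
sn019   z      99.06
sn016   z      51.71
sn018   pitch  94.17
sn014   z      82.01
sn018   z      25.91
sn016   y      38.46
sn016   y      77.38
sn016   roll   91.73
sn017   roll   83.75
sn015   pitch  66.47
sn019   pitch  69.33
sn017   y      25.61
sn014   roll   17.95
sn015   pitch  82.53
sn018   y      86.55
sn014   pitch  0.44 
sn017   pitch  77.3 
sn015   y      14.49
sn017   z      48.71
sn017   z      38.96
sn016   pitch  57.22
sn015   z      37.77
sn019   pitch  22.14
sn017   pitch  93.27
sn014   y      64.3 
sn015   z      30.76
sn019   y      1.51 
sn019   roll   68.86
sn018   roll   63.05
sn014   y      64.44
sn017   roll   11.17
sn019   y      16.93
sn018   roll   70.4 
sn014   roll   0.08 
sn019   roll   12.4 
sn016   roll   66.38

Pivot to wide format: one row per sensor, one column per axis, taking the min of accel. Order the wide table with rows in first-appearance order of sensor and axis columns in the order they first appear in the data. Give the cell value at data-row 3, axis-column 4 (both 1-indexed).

With rows in first-appearance order of sensor, row 3 is sensor=sn014. axis columns in first-appearance order: z, y, pitch, roll; column 4 is roll.
Long rows with sensor=sn014, axis=roll: min(17.95, 0.08) = 0.08.

0.08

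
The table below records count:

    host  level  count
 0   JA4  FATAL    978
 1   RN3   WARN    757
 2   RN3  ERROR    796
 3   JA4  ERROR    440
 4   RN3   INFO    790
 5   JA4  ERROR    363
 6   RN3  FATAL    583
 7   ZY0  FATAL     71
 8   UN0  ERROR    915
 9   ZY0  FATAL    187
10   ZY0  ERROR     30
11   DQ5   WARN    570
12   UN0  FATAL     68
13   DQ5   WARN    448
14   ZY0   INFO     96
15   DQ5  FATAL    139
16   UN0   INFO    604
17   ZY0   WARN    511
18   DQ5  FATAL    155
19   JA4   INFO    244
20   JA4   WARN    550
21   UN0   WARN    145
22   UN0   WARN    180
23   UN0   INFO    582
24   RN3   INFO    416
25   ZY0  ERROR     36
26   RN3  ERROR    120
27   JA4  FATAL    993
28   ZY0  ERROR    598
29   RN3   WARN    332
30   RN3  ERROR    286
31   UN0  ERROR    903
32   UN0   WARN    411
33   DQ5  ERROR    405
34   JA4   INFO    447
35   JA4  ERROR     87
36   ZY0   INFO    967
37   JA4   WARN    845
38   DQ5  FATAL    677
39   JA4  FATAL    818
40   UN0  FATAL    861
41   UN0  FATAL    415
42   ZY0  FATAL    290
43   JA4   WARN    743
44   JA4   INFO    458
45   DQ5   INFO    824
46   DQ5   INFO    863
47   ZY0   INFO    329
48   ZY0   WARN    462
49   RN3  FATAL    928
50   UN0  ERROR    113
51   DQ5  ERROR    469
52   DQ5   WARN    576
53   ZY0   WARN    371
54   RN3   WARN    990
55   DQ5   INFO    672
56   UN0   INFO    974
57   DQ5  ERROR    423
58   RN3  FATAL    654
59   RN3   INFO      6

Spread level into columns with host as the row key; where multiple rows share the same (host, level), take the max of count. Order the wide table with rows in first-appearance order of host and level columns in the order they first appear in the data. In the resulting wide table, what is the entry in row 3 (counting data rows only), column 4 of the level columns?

With rows in first-appearance order of host, row 3 is host=ZY0. level columns in first-appearance order: FATAL, WARN, ERROR, INFO; column 4 is INFO.
Long rows with host=ZY0, level=INFO: max(96, 967, 329) = 967.

967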